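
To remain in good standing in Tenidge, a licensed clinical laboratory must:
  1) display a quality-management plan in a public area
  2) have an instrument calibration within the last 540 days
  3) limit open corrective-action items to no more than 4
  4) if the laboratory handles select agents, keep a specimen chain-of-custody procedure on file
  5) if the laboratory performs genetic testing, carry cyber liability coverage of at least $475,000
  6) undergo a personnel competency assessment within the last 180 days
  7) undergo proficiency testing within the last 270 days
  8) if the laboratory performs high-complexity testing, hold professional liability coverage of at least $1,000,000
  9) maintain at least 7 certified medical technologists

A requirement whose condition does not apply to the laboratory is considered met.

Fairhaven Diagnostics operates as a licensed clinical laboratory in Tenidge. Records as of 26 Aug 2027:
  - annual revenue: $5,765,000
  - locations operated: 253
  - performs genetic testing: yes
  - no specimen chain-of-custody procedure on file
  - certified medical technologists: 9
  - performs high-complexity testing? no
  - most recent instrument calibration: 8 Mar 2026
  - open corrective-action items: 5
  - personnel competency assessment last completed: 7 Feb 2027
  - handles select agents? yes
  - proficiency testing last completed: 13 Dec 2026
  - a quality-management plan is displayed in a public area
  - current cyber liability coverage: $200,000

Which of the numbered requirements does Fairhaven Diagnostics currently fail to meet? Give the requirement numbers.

3, 4, 5, 6

1. quality-management plan present → met
2. instrument calibration 536 days ago vs limit 540 → met
3. open corrective-action items 5 > 4 → not met
4. condition 'handles select agents' holds; specimen chain-of-custody procedure absent → not met
5. condition 'performs genetic testing' holds; cyber liability coverage $200,000 < $475,000 → not met
6. personnel competency assessment 200 days ago vs limit 180 → not met
7. proficiency testing 256 days ago vs limit 270 → met
8. condition 'performs high-complexity testing' does not hold → requirement n/a → met
9. certified medical technologists 9 ≥ 7 → met
Not met: 3, 4, 5, 6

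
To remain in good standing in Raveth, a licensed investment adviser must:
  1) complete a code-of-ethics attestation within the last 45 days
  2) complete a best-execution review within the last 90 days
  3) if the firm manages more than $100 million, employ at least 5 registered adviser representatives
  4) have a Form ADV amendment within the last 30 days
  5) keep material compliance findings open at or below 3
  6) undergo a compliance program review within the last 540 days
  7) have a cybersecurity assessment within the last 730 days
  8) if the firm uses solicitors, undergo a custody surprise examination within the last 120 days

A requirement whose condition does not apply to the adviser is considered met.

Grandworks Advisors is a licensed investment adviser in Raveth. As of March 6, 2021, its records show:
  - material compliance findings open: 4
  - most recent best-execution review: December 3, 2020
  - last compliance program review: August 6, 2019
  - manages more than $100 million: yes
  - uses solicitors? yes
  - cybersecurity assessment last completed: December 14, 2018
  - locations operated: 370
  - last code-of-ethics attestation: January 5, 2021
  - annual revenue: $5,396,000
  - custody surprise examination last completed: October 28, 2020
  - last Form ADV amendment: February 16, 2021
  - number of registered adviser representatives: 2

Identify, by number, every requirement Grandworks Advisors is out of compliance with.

1, 2, 3, 5, 6, 7, 8

1. code-of-ethics attestation 60 days ago vs limit 45 → not met
2. best-execution review 93 days ago vs limit 90 → not met
3. condition 'manages more than $100 million' holds; registered adviser representatives 2 < 5 → not met
4. Form ADV amendment 18 days ago vs limit 30 → met
5. material compliance findings open 4 > 3 → not met
6. compliance program review 578 days ago vs limit 540 → not met
7. cybersecurity assessment 813 days ago vs limit 730 → not met
8. condition 'uses solicitors' holds; custody surprise examination 129 days ago vs limit 120 → not met
Not met: 1, 2, 3, 5, 6, 7, 8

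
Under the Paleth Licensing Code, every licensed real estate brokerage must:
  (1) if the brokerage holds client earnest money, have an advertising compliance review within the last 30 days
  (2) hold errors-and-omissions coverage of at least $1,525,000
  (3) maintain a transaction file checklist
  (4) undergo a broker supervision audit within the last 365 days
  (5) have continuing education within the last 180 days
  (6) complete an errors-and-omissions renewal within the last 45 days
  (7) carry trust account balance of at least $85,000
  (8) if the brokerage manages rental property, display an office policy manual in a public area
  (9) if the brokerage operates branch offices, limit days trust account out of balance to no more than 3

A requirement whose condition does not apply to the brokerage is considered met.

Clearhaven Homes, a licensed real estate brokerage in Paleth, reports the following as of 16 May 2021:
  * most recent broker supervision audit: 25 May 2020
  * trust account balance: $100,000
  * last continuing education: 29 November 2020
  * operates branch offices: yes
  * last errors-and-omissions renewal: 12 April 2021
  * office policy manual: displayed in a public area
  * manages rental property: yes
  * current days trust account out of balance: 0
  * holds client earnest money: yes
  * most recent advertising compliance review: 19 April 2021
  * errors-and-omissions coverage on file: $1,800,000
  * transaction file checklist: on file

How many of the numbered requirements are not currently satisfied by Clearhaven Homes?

1. condition 'holds client earnest money' holds; advertising compliance review 27 days ago vs limit 30 → met
2. errors-and-omissions coverage $1,800,000 ≥ $1,525,000 → met
3. transaction file checklist present → met
4. broker supervision audit 356 days ago vs limit 365 → met
5. continuing education 168 days ago vs limit 180 → met
6. errors-and-omissions renewal 34 days ago vs limit 45 → met
7. trust account balance $100,000 ≥ $85,000 → met
8. condition 'manages rental property' holds; office policy manual present → met
9. condition 'operates branch offices' holds; days trust account out of balance 0 ≤ 3 → met
Not met: 0 of 9

0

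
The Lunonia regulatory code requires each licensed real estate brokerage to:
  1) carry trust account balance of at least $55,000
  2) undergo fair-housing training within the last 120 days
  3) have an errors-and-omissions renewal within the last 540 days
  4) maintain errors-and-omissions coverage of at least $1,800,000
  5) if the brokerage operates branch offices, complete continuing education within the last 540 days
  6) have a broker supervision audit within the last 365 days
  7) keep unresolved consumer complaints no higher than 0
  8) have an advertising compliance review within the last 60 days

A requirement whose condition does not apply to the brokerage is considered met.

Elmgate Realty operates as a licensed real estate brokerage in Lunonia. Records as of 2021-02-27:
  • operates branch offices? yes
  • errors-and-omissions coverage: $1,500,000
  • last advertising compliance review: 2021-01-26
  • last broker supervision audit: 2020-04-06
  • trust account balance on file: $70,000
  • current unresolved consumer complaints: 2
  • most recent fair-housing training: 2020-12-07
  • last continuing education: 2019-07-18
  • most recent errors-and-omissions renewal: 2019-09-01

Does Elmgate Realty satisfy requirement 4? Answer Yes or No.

No

4. errors-and-omissions coverage $1,500,000 < $1,800,000 → not met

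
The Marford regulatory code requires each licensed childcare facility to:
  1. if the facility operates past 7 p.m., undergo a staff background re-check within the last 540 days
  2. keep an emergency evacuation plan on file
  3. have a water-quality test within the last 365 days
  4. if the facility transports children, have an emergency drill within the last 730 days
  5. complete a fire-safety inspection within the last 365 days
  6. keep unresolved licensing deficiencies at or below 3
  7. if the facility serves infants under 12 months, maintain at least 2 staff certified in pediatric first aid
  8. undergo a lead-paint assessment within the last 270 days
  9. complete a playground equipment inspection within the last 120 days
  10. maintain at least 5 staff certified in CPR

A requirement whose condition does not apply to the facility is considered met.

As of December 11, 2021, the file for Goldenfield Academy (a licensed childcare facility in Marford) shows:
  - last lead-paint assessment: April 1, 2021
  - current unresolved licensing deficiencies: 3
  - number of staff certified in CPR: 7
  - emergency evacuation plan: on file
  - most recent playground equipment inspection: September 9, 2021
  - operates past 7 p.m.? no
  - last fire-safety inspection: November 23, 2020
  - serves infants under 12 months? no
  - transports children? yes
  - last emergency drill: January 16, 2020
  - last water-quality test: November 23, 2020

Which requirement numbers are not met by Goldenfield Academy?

1. condition 'operates past 7 p.m.' does not hold → requirement n/a → met
2. emergency evacuation plan present → met
3. water-quality test 383 days ago vs limit 365 → not met
4. condition 'transports children' holds; emergency drill 695 days ago vs limit 730 → met
5. fire-safety inspection 383 days ago vs limit 365 → not met
6. unresolved licensing deficiencies 3 ≤ 3 → met
7. condition 'serves infants under 12 months' does not hold → requirement n/a → met
8. lead-paint assessment 254 days ago vs limit 270 → met
9. playground equipment inspection 93 days ago vs limit 120 → met
10. staff certified in CPR 7 ≥ 5 → met
Not met: 3, 5

3, 5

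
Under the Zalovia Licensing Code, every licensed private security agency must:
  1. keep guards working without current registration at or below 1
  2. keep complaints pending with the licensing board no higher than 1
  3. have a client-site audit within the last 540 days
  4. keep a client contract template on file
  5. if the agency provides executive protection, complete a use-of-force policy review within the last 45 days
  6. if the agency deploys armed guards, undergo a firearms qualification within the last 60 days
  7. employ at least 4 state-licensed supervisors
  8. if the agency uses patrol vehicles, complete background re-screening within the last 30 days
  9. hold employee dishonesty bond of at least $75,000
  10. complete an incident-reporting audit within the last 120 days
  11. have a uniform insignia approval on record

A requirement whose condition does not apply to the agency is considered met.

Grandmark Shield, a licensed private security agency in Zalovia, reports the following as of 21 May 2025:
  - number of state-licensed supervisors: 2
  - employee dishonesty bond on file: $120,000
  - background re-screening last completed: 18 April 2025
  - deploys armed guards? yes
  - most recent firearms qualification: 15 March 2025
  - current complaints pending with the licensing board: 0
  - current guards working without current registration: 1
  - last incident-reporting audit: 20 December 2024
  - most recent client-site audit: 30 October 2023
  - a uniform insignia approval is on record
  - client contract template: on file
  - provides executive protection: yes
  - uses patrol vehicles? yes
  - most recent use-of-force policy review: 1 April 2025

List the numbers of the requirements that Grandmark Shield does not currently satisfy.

3, 5, 6, 7, 8, 10

1. guards working without current registration 1 ≤ 1 → met
2. complaints pending with the licensing board 0 ≤ 1 → met
3. client-site audit 569 days ago vs limit 540 → not met
4. client contract template present → met
5. condition 'provides executive protection' holds; use-of-force policy review 50 days ago vs limit 45 → not met
6. condition 'deploys armed guards' holds; firearms qualification 67 days ago vs limit 60 → not met
7. state-licensed supervisors 2 < 4 → not met
8. condition 'uses patrol vehicles' holds; background re-screening 33 days ago vs limit 30 → not met
9. employee dishonesty bond $120,000 ≥ $75,000 → met
10. incident-reporting audit 152 days ago vs limit 120 → not met
11. uniform insignia approval present → met
Not met: 3, 5, 6, 7, 8, 10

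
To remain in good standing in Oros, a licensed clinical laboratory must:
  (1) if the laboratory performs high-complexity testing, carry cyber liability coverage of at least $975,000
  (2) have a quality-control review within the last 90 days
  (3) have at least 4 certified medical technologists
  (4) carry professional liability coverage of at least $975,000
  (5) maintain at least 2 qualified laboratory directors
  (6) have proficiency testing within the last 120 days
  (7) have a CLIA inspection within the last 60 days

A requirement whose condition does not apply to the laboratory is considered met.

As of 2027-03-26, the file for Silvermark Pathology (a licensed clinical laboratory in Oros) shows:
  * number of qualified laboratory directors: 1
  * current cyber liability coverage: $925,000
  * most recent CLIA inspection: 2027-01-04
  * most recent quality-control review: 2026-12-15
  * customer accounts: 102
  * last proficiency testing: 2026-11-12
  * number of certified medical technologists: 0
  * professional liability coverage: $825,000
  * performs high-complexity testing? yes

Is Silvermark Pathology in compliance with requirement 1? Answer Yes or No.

No

1. condition 'performs high-complexity testing' holds; cyber liability coverage $925,000 < $975,000 → not met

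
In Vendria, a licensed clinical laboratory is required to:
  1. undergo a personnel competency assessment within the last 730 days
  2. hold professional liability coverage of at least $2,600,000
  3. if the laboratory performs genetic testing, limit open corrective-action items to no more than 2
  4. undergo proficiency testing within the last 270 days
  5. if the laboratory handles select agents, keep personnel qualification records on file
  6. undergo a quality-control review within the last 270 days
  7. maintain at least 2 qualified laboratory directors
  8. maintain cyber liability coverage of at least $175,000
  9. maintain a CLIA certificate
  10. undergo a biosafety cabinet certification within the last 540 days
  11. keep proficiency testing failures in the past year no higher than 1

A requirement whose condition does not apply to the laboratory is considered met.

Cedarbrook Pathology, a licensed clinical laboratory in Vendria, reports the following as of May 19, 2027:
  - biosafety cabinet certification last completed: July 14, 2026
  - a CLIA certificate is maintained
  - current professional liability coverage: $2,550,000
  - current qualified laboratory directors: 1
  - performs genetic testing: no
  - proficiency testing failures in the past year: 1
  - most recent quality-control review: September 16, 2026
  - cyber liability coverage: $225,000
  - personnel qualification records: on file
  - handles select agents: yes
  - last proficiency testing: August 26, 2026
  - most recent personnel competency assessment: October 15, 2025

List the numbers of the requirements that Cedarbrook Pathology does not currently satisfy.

1. personnel competency assessment 581 days ago vs limit 730 → met
2. professional liability coverage $2,550,000 < $2,600,000 → not met
3. condition 'performs genetic testing' does not hold → requirement n/a → met
4. proficiency testing 266 days ago vs limit 270 → met
5. condition 'handles select agents' holds; personnel qualification records present → met
6. quality-control review 245 days ago vs limit 270 → met
7. qualified laboratory directors 1 < 2 → not met
8. cyber liability coverage $225,000 ≥ $175,000 → met
9. CLIA certificate present → met
10. biosafety cabinet certification 309 days ago vs limit 540 → met
11. proficiency testing failures in the past year 1 ≤ 1 → met
Not met: 2, 7

2, 7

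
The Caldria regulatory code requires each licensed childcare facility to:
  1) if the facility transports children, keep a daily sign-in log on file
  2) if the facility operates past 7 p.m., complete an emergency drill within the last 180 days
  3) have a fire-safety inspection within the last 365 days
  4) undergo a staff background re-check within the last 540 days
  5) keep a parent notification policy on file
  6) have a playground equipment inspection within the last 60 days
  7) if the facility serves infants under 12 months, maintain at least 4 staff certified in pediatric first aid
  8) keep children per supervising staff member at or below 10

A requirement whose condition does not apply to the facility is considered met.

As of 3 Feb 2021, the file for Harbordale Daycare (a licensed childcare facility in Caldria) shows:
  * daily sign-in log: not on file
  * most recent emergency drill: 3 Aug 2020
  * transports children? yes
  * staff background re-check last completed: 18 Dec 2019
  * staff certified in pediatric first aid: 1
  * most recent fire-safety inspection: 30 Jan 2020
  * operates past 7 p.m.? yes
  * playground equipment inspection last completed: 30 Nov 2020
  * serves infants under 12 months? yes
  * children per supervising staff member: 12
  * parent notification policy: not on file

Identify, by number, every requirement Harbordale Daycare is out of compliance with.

1. condition 'transports children' holds; daily sign-in log absent → not met
2. condition 'operates past 7 p.m.' holds; emergency drill 184 days ago vs limit 180 → not met
3. fire-safety inspection 370 days ago vs limit 365 → not met
4. staff background re-check 413 days ago vs limit 540 → met
5. parent notification policy absent → not met
6. playground equipment inspection 65 days ago vs limit 60 → not met
7. condition 'serves infants under 12 months' holds; staff certified in pediatric first aid 1 < 4 → not met
8. children per supervising staff member 12 > 10 → not met
Not met: 1, 2, 3, 5, 6, 7, 8

1, 2, 3, 5, 6, 7, 8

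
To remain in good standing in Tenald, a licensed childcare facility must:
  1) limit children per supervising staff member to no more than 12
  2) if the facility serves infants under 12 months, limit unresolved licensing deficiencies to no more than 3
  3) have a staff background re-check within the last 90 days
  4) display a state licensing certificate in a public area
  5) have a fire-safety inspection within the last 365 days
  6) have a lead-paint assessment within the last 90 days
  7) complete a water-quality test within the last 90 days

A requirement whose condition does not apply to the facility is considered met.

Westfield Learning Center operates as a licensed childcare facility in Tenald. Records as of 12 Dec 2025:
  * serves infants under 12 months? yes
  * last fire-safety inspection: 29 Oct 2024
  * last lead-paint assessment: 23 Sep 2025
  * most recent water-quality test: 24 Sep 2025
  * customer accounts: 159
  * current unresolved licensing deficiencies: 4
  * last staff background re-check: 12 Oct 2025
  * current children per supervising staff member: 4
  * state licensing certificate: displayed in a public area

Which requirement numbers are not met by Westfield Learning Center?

1. children per supervising staff member 4 ≤ 12 → met
2. condition 'serves infants under 12 months' holds; unresolved licensing deficiencies 4 > 3 → not met
3. staff background re-check 61 days ago vs limit 90 → met
4. state licensing certificate present → met
5. fire-safety inspection 409 days ago vs limit 365 → not met
6. lead-paint assessment 80 days ago vs limit 90 → met
7. water-quality test 79 days ago vs limit 90 → met
Not met: 2, 5

2, 5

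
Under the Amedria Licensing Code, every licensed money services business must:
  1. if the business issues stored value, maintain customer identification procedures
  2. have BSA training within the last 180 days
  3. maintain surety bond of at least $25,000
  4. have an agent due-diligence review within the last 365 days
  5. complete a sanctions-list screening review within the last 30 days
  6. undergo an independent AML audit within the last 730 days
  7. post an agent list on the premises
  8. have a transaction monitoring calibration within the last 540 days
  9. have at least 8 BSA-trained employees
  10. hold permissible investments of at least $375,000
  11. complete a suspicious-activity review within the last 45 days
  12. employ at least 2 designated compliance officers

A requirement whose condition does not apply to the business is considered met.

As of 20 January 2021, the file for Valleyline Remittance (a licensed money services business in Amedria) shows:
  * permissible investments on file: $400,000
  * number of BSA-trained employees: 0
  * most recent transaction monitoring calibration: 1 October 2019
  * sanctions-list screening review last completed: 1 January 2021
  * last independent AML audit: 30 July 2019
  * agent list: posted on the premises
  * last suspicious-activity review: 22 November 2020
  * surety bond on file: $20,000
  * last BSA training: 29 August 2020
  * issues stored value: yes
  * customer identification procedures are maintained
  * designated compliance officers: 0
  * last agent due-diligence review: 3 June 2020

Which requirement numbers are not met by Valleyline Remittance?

1. condition 'issues stored value' holds; customer identification procedures present → met
2. BSA training 144 days ago vs limit 180 → met
3. surety bond $20,000 < $25,000 → not met
4. agent due-diligence review 231 days ago vs limit 365 → met
5. sanctions-list screening review 19 days ago vs limit 30 → met
6. independent AML audit 540 days ago vs limit 730 → met
7. agent list present → met
8. transaction monitoring calibration 477 days ago vs limit 540 → met
9. BSA-trained employees 0 < 8 → not met
10. permissible investments $400,000 ≥ $375,000 → met
11. suspicious-activity review 59 days ago vs limit 45 → not met
12. designated compliance officers 0 < 2 → not met
Not met: 3, 9, 11, 12

3, 9, 11, 12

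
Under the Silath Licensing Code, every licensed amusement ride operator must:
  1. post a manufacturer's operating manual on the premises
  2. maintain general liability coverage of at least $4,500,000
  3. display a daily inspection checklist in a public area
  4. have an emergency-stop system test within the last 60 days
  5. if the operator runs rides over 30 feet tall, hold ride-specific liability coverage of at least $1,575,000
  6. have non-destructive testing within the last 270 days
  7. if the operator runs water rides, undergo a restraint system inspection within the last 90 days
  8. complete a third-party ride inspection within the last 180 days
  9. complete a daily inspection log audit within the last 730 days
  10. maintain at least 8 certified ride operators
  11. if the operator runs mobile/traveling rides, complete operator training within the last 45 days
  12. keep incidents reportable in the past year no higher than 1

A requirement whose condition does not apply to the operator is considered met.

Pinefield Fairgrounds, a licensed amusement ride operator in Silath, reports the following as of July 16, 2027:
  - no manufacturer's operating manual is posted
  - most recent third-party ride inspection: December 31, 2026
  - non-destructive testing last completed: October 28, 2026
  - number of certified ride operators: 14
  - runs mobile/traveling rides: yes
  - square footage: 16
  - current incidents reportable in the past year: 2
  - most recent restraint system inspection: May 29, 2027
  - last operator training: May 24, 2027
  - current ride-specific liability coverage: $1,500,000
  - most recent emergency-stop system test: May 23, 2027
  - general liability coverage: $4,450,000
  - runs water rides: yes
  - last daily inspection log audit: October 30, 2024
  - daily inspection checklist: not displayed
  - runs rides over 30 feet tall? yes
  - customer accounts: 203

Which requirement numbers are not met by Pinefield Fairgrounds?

1, 2, 3, 5, 8, 9, 11, 12

1. manufacturer's operating manual absent → not met
2. general liability coverage $4,450,000 < $4,500,000 → not met
3. daily inspection checklist absent → not met
4. emergency-stop system test 54 days ago vs limit 60 → met
5. condition 'runs rides over 30 feet tall' holds; ride-specific liability coverage $1,500,000 < $1,575,000 → not met
6. non-destructive testing 261 days ago vs limit 270 → met
7. condition 'runs water rides' holds; restraint system inspection 48 days ago vs limit 90 → met
8. third-party ride inspection 197 days ago vs limit 180 → not met
9. daily inspection log audit 989 days ago vs limit 730 → not met
10. certified ride operators 14 ≥ 8 → met
11. condition 'runs mobile/traveling rides' holds; operator training 53 days ago vs limit 45 → not met
12. incidents reportable in the past year 2 > 1 → not met
Not met: 1, 2, 3, 5, 8, 9, 11, 12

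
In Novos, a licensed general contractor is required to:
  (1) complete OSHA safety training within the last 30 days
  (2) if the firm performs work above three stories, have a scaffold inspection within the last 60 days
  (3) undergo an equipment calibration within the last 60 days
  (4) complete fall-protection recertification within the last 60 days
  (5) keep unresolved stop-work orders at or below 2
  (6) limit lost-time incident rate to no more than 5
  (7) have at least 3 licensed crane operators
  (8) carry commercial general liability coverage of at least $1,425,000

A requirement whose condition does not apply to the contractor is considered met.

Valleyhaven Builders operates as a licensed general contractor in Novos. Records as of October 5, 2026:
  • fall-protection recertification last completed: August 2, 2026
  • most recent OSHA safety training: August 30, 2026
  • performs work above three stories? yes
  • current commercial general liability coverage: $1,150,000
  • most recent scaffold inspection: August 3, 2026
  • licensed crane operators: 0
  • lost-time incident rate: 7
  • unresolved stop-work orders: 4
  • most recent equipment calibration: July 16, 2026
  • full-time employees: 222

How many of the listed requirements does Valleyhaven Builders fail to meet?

8

1. OSHA safety training 36 days ago vs limit 30 → not met
2. condition 'performs work above three stories' holds; scaffold inspection 63 days ago vs limit 60 → not met
3. equipment calibration 81 days ago vs limit 60 → not met
4. fall-protection recertification 64 days ago vs limit 60 → not met
5. unresolved stop-work orders 4 > 2 → not met
6. lost-time incident rate 7 > 5 → not met
7. licensed crane operators 0 < 3 → not met
8. commercial general liability coverage $1,150,000 < $1,425,000 → not met
Not met: 8 of 8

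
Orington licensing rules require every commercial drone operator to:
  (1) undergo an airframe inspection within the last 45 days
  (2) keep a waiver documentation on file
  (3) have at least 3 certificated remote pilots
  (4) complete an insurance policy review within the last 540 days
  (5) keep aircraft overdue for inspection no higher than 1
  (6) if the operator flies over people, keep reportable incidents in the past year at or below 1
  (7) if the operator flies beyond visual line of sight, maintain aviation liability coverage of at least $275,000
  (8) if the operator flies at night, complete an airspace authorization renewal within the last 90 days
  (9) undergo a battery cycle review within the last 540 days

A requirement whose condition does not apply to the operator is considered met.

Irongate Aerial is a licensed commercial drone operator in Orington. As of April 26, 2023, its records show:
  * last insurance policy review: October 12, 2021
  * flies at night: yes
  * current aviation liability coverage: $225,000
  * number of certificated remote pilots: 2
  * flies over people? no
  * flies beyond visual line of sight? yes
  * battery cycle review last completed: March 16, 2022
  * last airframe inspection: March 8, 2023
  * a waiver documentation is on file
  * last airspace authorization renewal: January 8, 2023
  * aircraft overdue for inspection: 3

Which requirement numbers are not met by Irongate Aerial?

1. airframe inspection 49 days ago vs limit 45 → not met
2. waiver documentation present → met
3. certificated remote pilots 2 < 3 → not met
4. insurance policy review 561 days ago vs limit 540 → not met
5. aircraft overdue for inspection 3 > 1 → not met
6. condition 'flies over people' does not hold → requirement n/a → met
7. condition 'flies beyond visual line of sight' holds; aviation liability coverage $225,000 < $275,000 → not met
8. condition 'flies at night' holds; airspace authorization renewal 108 days ago vs limit 90 → not met
9. battery cycle review 406 days ago vs limit 540 → met
Not met: 1, 3, 4, 5, 7, 8

1, 3, 4, 5, 7, 8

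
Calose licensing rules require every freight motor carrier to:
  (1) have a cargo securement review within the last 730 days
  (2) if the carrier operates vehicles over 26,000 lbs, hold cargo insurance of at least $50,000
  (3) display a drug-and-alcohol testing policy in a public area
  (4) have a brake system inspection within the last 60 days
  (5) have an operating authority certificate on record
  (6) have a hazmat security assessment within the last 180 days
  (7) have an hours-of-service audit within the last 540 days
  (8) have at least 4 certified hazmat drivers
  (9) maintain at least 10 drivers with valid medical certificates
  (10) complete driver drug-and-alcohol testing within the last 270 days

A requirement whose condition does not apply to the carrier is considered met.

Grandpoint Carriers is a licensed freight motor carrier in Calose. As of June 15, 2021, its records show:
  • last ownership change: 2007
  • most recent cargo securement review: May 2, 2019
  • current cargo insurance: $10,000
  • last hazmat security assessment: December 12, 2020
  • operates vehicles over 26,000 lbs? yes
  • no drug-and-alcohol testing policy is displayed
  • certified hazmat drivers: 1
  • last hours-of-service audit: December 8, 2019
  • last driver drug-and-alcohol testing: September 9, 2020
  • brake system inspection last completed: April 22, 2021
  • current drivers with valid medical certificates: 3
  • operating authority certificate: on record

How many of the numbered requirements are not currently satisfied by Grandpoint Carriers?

1. cargo securement review 775 days ago vs limit 730 → not met
2. condition 'operates vehicles over 26,000 lbs' holds; cargo insurance $10,000 < $50,000 → not met
3. drug-and-alcohol testing policy absent → not met
4. brake system inspection 54 days ago vs limit 60 → met
5. operating authority certificate present → met
6. hazmat security assessment 185 days ago vs limit 180 → not met
7. hours-of-service audit 555 days ago vs limit 540 → not met
8. certified hazmat drivers 1 < 4 → not met
9. drivers with valid medical certificates 3 < 10 → not met
10. driver drug-and-alcohol testing 279 days ago vs limit 270 → not met
Not met: 8 of 10

8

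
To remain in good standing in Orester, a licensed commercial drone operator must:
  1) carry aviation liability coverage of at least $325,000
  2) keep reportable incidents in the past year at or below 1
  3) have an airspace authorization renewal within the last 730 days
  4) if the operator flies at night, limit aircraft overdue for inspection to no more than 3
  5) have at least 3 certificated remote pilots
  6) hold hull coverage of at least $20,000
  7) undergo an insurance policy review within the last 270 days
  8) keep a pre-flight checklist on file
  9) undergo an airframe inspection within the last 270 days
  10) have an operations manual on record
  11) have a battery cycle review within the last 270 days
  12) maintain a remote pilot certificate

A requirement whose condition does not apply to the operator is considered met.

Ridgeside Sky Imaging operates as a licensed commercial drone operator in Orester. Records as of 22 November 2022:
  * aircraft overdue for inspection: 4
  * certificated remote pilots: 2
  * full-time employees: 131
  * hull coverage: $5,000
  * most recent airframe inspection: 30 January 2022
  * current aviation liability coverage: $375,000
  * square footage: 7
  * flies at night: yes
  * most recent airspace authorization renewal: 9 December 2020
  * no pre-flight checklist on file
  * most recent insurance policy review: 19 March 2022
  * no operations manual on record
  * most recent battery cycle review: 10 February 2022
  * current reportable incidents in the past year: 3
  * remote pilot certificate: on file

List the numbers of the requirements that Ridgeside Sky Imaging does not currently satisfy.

1. aviation liability coverage $375,000 ≥ $325,000 → met
2. reportable incidents in the past year 3 > 1 → not met
3. airspace authorization renewal 713 days ago vs limit 730 → met
4. condition 'flies at night' holds; aircraft overdue for inspection 4 > 3 → not met
5. certificated remote pilots 2 < 3 → not met
6. hull coverage $5,000 < $20,000 → not met
7. insurance policy review 248 days ago vs limit 270 → met
8. pre-flight checklist absent → not met
9. airframe inspection 296 days ago vs limit 270 → not met
10. operations manual absent → not met
11. battery cycle review 285 days ago vs limit 270 → not met
12. remote pilot certificate present → met
Not met: 2, 4, 5, 6, 8, 9, 10, 11

2, 4, 5, 6, 8, 9, 10, 11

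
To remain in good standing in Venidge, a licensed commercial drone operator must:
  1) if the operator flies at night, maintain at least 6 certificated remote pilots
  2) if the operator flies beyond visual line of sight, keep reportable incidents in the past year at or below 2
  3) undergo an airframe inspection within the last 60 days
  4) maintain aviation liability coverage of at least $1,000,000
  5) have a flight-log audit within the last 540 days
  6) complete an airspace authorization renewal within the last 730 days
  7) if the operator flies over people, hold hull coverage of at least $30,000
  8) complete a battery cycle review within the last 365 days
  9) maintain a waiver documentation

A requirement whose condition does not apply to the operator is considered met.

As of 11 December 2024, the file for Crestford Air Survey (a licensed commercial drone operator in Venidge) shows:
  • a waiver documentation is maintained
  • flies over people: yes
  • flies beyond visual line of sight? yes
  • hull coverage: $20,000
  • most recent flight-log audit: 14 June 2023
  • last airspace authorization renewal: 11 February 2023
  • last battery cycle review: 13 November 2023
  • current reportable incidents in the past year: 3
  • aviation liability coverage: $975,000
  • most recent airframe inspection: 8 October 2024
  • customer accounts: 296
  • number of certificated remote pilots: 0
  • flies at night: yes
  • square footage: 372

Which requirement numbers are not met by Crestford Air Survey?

1. condition 'flies at night' holds; certificated remote pilots 0 < 6 → not met
2. condition 'flies beyond visual line of sight' holds; reportable incidents in the past year 3 > 2 → not met
3. airframe inspection 64 days ago vs limit 60 → not met
4. aviation liability coverage $975,000 < $1,000,000 → not met
5. flight-log audit 546 days ago vs limit 540 → not met
6. airspace authorization renewal 669 days ago vs limit 730 → met
7. condition 'flies over people' holds; hull coverage $20,000 < $30,000 → not met
8. battery cycle review 394 days ago vs limit 365 → not met
9. waiver documentation present → met
Not met: 1, 2, 3, 4, 5, 7, 8

1, 2, 3, 4, 5, 7, 8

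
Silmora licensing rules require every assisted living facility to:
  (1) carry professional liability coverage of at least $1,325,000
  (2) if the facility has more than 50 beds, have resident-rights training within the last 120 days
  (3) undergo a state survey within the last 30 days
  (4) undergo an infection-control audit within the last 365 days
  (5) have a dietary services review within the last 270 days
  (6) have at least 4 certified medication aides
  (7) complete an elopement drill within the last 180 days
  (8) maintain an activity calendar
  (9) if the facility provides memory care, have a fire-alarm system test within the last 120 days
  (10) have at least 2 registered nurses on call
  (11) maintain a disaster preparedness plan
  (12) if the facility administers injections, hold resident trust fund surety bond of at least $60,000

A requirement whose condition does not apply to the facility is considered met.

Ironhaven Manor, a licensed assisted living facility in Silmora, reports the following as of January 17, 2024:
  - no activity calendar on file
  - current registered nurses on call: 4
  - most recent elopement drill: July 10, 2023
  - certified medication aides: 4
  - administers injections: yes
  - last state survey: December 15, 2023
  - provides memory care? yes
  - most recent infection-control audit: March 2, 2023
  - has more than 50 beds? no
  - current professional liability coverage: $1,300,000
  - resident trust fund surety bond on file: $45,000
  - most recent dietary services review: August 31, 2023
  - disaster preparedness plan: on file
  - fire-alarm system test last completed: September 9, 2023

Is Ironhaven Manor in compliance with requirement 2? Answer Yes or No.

2. condition 'has more than 50 beds' does not hold → requirement n/a → met

Yes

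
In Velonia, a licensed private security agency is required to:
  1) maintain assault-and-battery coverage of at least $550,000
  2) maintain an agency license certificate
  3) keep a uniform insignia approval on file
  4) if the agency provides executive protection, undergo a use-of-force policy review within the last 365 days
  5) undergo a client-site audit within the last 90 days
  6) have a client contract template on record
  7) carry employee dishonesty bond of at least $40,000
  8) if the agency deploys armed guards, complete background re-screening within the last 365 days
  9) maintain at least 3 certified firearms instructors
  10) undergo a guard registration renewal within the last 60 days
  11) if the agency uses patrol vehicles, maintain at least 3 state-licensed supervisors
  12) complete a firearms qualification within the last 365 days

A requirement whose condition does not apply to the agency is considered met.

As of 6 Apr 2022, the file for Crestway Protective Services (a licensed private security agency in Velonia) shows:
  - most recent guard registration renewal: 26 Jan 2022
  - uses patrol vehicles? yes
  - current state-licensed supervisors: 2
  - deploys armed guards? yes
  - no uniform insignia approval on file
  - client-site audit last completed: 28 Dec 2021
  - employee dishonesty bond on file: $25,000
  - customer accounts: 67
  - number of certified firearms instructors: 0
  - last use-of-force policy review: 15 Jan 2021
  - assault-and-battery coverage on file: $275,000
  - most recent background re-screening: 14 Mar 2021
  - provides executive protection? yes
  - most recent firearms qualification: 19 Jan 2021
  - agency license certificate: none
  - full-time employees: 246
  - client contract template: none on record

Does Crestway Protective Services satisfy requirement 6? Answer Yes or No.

6. client contract template absent → not met

No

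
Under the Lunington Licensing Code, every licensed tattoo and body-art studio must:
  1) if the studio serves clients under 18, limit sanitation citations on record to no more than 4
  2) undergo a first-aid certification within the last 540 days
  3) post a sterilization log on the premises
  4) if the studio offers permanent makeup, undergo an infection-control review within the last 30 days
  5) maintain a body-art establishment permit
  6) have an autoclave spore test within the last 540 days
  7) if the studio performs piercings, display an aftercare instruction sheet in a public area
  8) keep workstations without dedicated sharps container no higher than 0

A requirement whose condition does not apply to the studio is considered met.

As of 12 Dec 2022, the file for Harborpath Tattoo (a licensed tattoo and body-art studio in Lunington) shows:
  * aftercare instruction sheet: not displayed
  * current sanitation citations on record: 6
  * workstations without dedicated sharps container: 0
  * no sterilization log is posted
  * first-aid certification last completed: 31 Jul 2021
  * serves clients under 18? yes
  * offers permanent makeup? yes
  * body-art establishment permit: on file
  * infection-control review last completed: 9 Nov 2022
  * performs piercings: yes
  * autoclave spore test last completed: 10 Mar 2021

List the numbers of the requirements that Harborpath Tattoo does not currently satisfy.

1. condition 'serves clients under 18' holds; sanitation citations on record 6 > 4 → not met
2. first-aid certification 499 days ago vs limit 540 → met
3. sterilization log absent → not met
4. condition 'offers permanent makeup' holds; infection-control review 33 days ago vs limit 30 → not met
5. body-art establishment permit present → met
6. autoclave spore test 642 days ago vs limit 540 → not met
7. condition 'performs piercings' holds; aftercare instruction sheet absent → not met
8. workstations without dedicated sharps container 0 ≤ 0 → met
Not met: 1, 3, 4, 6, 7

1, 3, 4, 6, 7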